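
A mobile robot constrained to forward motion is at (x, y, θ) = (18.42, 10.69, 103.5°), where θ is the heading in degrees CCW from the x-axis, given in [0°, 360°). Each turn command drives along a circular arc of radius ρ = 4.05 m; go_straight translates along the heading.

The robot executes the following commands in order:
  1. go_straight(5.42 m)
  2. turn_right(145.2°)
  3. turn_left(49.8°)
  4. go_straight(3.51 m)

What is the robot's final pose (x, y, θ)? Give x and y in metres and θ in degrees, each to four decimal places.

set_pose: (x, y, θ) = (18.4200, 10.6900, 103.5000°), ρ = 4.05
go_straight(5.42): x += 5.42·cos θ, y += 5.42·sin θ → (17.1547, 15.9602, 103.5000°)
turn_right(145.2°): centre at ρ to the right, rotate −145.2° → (23.7870, 19.9296, -41.7000° ≡ 318.3000°)
turn_left(49.8°): centre at ρ to the left, rotate +49.8° → (27.0518, 18.9439, 368.1000° ≡ 8.1000°)
go_straight(3.51): x += 3.51·cos θ, y += 3.51·sin θ → (30.5268, 19.4384, 8.1000°)

(30.5268, 19.4384, 8.1000°)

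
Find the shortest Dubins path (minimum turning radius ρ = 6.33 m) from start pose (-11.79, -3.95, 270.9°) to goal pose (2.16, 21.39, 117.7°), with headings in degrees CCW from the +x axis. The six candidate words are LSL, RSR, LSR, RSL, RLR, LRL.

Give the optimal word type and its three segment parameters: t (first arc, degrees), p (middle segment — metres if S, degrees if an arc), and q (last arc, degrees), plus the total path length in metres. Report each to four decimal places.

LSL: t = 173.9333°, p = 22.3891 m, q = 32.8667°, L = 45.2362 m

Let ψ = atan2(Δy, Δx) = atan2(25.34, 13.95) = 61.1666° be the start→goal bearing.
Normalize: d = |goal − start| / ρ = 28.926080/6.33 = 4.569681, α = (θ_start − ψ) mod 360° = 209.7334° = 3.660538 rad, β = (θ_goal − ψ) mod 360° = 56.5334° = 0.986693 rad.
Common terms: sin α = -0.495964, cos α = -0.868343, sin β = 0.834207, cos β = 0.551451, cos(α−β) = -0.892586, d² = 20.881983. Work in radians in the unit-radius frame; every candidate has L = ρ·(t + p + q).
LSL: p² = 2 + d² − 2cos(α−β) + 2d(sin α − sin β) = 12.510238; p = √p² = 3.536982; φ = atan2(cos β − cos α, d + sin α − sin β) = 0.413060 rad; t = (φ − α) mod 2π = 3.035708 rad, q = (β − φ) mod 2π = 0.573633 rad → L = 6.33·(3.035708 + 3.536982 + 0.573633) = 6.33·7.146322 = 45.236221 m
RSR: p² = 2 + d² − 2cos(α−β) + 2d(sin β − sin α) = 36.824071; p = √p² = 6.068284; φ = atan2(cos α − cos β, d − sin α + sin β) = -0.236159 rad; t = (α − φ) mod 2π = 3.896696 rad, q = (φ − β) mod 2π = 5.060333 rad → L = 6.33·(3.896696 + 6.068284 + 5.060333) = 6.33·15.025314 = 95.110236 m
LSR: p² = d² − 2 + 2cos(α−β) + 2d(sin α + sin β) = 20.188134; p = √p² = 4.493121; φ = atan2(−cos α − cos β, d + sin α + sin β) − atan2(−2, p) = 0.483270 rad; t = (φ − α) mod 2π = 3.105918 rad, q = (φ − β) mod 2π = 5.779762 rad → L = 6.33·(3.105918 + 4.493121 + 5.779762) = 6.33·13.378801 = 84.687811 m
RSL: p² = d² − 2 + 2cos(α−β) − 2d(sin α + sin β) = 14.005489; p = √p² = 3.742391; φ = atan2(cos α + cos β, d − sin α − sin β) − atan2(2, p) = -0.565551 rad; t = (α − φ) mod 2π = 4.226089 rad, q = (β − φ) mod 2π = 1.552245 rad → L = 6.33·(4.226089 + 3.742391 + 1.552245) = 6.33·9.520725 = 60.266186 m
RLR: c = (6 − d² + 2cos(α−β) + 2d(sin α − sin β))/8 = -3.603009, |c| > 1 → infeasible
LRL: c = (6 − d² + 2cos(α−β) − 2d(sin α − sin β))/8 = -0.563780; p = 2π − arccos c = 4.113434 rad; φ = atan2(cos β − cos α, d + sin α − sin β) = 0.413060 rad; t = (φ − α + p/2) mod 2π = 5.092425 rad, q = (β − α − t + p) mod 2π = 2.630350 rad → L = 6.33·(5.092425 + 4.113434 + 2.630350) = 6.33·11.836209 = 74.923200 m
Shortest: LSL with L = 45.236221 m ≈ 45.2362 m
Convert LSL to answer units (arcs ×180/π): t = 3.035708·180/π = 173.9333°, p = ρ·p = 6.33·3.536982 = 22.3891 m, q = 0.573633·180/π = 32.8667°, L = 45.2362 m.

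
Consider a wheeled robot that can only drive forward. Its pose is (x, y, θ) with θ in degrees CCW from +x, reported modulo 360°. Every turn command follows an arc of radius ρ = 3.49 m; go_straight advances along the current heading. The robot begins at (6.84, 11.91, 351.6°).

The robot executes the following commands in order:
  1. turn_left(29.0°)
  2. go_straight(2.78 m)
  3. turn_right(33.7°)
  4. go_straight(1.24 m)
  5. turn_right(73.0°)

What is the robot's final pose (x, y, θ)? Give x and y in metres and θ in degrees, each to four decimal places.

set_pose: (x, y, θ) = (6.8400, 11.9100, 351.6000°), ρ = 3.49
turn_left(29.0°): centre at ρ to the left, rotate +29.0° → (8.5778, 12.0957, 380.6000° ≡ 20.6000°)
go_straight(2.78): x += 2.78·cos θ, y += 2.78·sin θ → (11.1800, 13.0738, 20.6000°)
turn_right(33.7°): centre at ρ to the right, rotate −33.7° → (13.1989, 13.2062, -13.1000° ≡ 346.9000°)
go_straight(1.24): x += 1.24·cos θ, y += 1.24·sin θ → (14.4067, 12.9251, 346.9000°)
turn_right(73.0°): centre at ρ to the right, rotate −73.0° → (17.0976, 9.7633, 273.9000°)

(17.0976, 9.7633, 273.9000°)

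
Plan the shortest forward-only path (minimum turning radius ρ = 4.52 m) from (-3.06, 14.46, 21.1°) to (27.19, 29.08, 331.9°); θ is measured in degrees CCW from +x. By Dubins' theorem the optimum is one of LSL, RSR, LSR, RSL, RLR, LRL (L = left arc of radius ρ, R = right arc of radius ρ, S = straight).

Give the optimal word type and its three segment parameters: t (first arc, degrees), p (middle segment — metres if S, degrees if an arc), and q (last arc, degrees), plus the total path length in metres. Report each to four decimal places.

Let ψ = atan2(Δy, Δx) = atan2(14.62, 30.25) = 25.7947° be the start→goal bearing.
Normalize: d = |goal − start| / ρ = 33.597722/4.52 = 7.433124, α = (θ_start − ψ) mod 360° = 355.3053° = 6.201247 rad, β = (θ_goal − ψ) mod 360° = 306.1053° = 5.342545 rad.
Common terms: sin α = -0.081847, cos α = 0.996645, sin β = -0.807936, cos β = 0.589270, cos(α−β) = 0.653421, d² = 55.251336. Work in radians in the unit-radius frame; every candidate has L = ρ·(t + p + q).
LSL: p² = 2 + d² − 2cos(α−β) + 2d(sin α − sin β) = 66.738711; p = √p² = 8.169376; φ = atan2(cos β − cos α, d + sin α − sin β) = -0.049887 rad; t = (φ − α) mod 2π = 0.032052 rad, q = (β − φ) mod 2π = 5.392431 rad → L = 4.52·(0.032052 + 8.169376 + 5.392431) = 4.52·13.593860 = 61.444246 m
RSR: p² = 2 + d² − 2cos(α−β) + 2d(sin β − sin α) = 45.150280; p = √p² = 6.719396; φ = atan2(cos α − cos β, d − sin α + sin β) = 0.060664 rad; t = (α − φ) mod 2π = 6.140583 rad, q = (φ − β) mod 2π = 1.001305 rad → L = 4.52·(6.140583 + 6.719396 + 1.001305) = 4.52·13.861283 = 62.652999 m
LSR: p² = d² − 2 + 2cos(α−β) + 2d(sin α + sin β) = 41.330442; p = √p² = 6.428876; φ = atan2(−cos α − cos β, d + sin α + sin β) − atan2(−2, p) = 0.063820 rad; t = (φ − α) mod 2π = 0.145759 rad, q = (φ − β) mod 2π = 1.004461 rad → L = 4.52·(0.145759 + 6.428876 + 1.004461) = 4.52·7.579095 = 34.257511 m
RSL: p² = d² − 2 + 2cos(α−β) − 2d(sin α + sin β) = 67.785913; p = √p² = 8.233220; φ = atan2(cos α + cos β, d − sin α − sin β) − atan2(2, p) = -0.050011 rad; t = (α − φ) mod 2π = 6.251258 rad, q = (β − φ) mod 2π = 5.392556 rad → L = 4.52·(6.251258 + 8.233220 + 5.392556) = 4.52·19.877034 = 89.844194 m
RLR: c = (6 − d² + 2cos(α−β) + 2d(sin α − sin β))/8 = -4.643785, |c| > 1 → infeasible
LRL: c = (6 − d² + 2cos(α−β) − 2d(sin α − sin β))/8 = -7.342339, |c| > 1 → infeasible
Shortest: LSR with L = 34.257511 m ≈ 34.2575 m
Convert LSR to answer units (arcs ×180/π): t = 0.145759·180/π = 8.3514°, p = ρ·p = 4.52·6.428876 = 29.0585 m, q = 1.004461·180/π = 57.5514°, L = 34.2575 m.

LSR: t = 8.3514°, p = 29.0585 m, q = 57.5514°, L = 34.2575 m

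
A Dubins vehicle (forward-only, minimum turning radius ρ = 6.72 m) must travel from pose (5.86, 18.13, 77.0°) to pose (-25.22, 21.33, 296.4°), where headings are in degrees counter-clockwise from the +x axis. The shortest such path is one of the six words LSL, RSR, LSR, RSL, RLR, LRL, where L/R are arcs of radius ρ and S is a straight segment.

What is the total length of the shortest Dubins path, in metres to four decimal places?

44.8271 m

Let ψ = atan2(Δy, Δx) = atan2(3.20, -31.08) = 174.1215° be the start→goal bearing.
Normalize: d = |goal − start| / ρ = 31.244302/6.72 = 4.649450, α = (θ_start − ψ) mod 360° = 262.8785° = 4.588095 rad, β = (θ_goal − ψ) mod 360° = 122.2785° = 2.134162 rad.
Common terms: sin α = -0.992285, cos α = -0.123974, sin β = 0.845463, cos β = -0.534035, cos(α−β) = -0.772734, d² = 21.617382. Work in radians in the unit-radius frame; every candidate has L = ρ·(t + p + q).
LSL: p² = 2 + d² − 2cos(α−β) + 2d(sin α − sin β) = 8.073816; p = √p² = 2.841446; φ = atan2(cos β − cos α, d + sin α − sin β) = -0.144820 rad; t = (φ − α) mod 2π = 1.550271 rad, q = (β − φ) mod 2π = 2.278981 rad → L = 6.72·(1.550271 + 2.841446 + 2.278981) = 6.72·6.670698 = 44.827093 m
RSR: p² = 2 + d² − 2cos(α−β) + 2d(sin β − sin α) = 42.251883; p = √p² = 6.500145; φ = atan2(cos α − cos β, d − sin α + sin β) = 0.063127 rad; t = (α − φ) mod 2π = 4.524968 rad, q = (φ − β) mod 2π = 4.212150 rad → L = 6.72·(4.524968 + 6.500145 + 4.212150) = 6.72·15.237263 = 102.394408 m
LSR: p² = d² − 2 + 2cos(α−β) + 2d(sin α + sin β) = 16.706625; p = √p² = 4.087374; φ = atan2(−cos α − cos β, d + sin α + sin β) − atan2(−2, p) = 0.600172 rad; t = (φ − α) mod 2π = 2.295263 rad, q = (φ − β) mod 2π = 4.749196 rad → L = 6.72·(2.295263 + 4.087374 + 4.749196) = 6.72·11.131832 = 74.805913 m
RSL: p² = d² − 2 + 2cos(α−β) − 2d(sin α + sin β) = 19.437206; p = √p² = 4.408765; φ = atan2(cos α + cos β, d − sin α − sin β) − atan2(2, p) = -0.562219 rad; t = (α − φ) mod 2π = 5.150314 rad, q = (β − φ) mod 2π = 2.696381 rad → L = 6.72·(5.150314 + 4.408765 + 2.696381) = 6.72·12.255459 = 82.356686 m
RLR: c = (6 − d² + 2cos(α−β) + 2d(sin α − sin β))/8 = -4.281485, |c| > 1 → infeasible
LRL: c = (6 − d² + 2cos(α−β) − 2d(sin α − sin β))/8 = -0.009227; p = 2π − arccos c = 4.703162 rad; φ = atan2(cos β − cos α, d + sin α − sin β) = -0.144820 rad; t = (φ − α + p/2) mod 2π = 3.901852 rad, q = (β − α − t + p) mod 2π = 4.630562 rad → L = 6.72·(3.901852 + 4.703162 + 4.630562) = 6.72·13.235576 = 88.943072 m
Shortest: LSL with L = 44.827093 m ≈ 44.8271 m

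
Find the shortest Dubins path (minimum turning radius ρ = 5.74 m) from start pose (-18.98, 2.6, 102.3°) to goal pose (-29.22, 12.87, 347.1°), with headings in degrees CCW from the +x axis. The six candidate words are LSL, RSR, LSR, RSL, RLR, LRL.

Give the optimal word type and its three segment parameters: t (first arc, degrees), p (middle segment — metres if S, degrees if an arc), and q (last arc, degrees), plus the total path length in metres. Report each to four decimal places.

LRL: t = 129.4680°, p = 261.3503°, q = 16.6823°, L = 40.8242 m

Let ψ = atan2(Δy, Δx) = atan2(10.27, -10.24) = 134.9162° be the start→goal bearing.
Normalize: d = |goal − start| / ρ = 14.502776/5.74 = 2.526616, α = (θ_start − ψ) mod 360° = 327.3838° = 5.713925 rad, β = (θ_goal − ψ) mod 360° = 212.1838° = 3.703306 rad.
Common terms: sin α = -0.539009, cos α = 0.842300, sin β = -0.532637, cos β = -0.846344, cos(α−β) = -0.425779, d² = 6.383788. Work in radians in the unit-radius frame; every candidate has L = ρ·(t + p + q).
LSL: p² = 2 + d² − 2cos(α−β) + 2d(sin α − sin β) = 9.203149; p = √p² = 3.033669; φ = atan2(cos β − cos α, d + sin α − sin β) = -0.590329 rad; t = (φ − α) mod 2π = 6.262117 rad, q = (β − φ) mod 2π = 4.293635 rad → L = 5.74·(6.262117 + 3.033669 + 4.293635) = 5.74·13.589421 = 78.003274 m
RSR: p² = 2 + d² − 2cos(α−β) + 2d(sin β − sin α) = 9.267545; p = √p² = 3.044264; φ = atan2(cos α − cos β, d − sin α + sin β) = 0.587999 rad; t = (α − φ) mod 2π = 5.125927 rad, q = (φ − β) mod 2π = 3.167878 rad → L = 5.74·(5.125927 + 3.044264 + 3.167878) = 5.74·11.338069 = 65.080515 m
LSR: p² = d² − 2 + 2cos(α−β) + 2d(sin α + sin β) = -1.883046 < 0 → infeasible
RSL: p² = d² − 2 + 2cos(α−β) − 2d(sin α + sin β) = 8.947505; p = √p² = 2.991238; φ = atan2(cos α + cos β, d − sin α − sin β) − atan2(2, p) = -0.590477 rad; t = (α − φ) mod 2π = 0.021217 rad, q = (β − φ) mod 2π = 4.293783 rad → L = 5.74·(0.021217 + 2.991238 + 4.293783) = 5.74·7.306238 = 41.937808 m
RLR: c = (6 − d² + 2cos(α−β) + 2d(sin α − sin β))/8 = -0.158443; p = 2π − arccos c = 4.553275 rad; φ = atan2(cos α − cos β, d − sin α + sin β) = 0.587999 rad; t = (α − φ + p/2) mod 2π = 1.119379 rad, q = (α − β − t + p) mod 2π = 5.444516 rad → L = 5.74·(1.119379 + 4.553275 + 5.444516) = 5.74·11.117170 = 63.812556 m
LRL: c = (6 − d² + 2cos(α−β) − 2d(sin α − sin β))/8 = -0.150394; p = 2π − arccos c = 4.561423 rad; φ = atan2(cos β − cos α, d + sin α − sin β) = -0.590329 rad; t = (φ − α + p/2) mod 2π = 2.259643 rad, q = (β − α − t + p) mod 2π = 0.291161 rad → L = 5.74·(2.259643 + 4.561423 + 0.291161) = 5.74·7.112226 = 40.824177 m
Shortest: LRL with L = 40.824177 m ≈ 40.8242 m
Convert LRL to answer units (arcs ×180/π): t = 2.259643·180/π = 129.4680°, p = 4.561423·180/π = 261.3503°, q = 0.291161·180/π = 16.6823°, L = 40.8242 m.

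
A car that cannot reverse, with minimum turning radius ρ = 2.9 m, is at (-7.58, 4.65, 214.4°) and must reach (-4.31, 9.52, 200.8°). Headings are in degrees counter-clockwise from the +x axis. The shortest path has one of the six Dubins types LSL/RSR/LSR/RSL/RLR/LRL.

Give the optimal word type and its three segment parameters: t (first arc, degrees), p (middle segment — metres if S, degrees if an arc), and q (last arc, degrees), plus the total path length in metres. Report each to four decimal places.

LSL: t = 205.2857°, p = 5.2728 m, q = 141.1143°, L = 22.8057 m

Let ψ = atan2(Δy, Δx) = atan2(4.87, 3.27) = 56.1203° be the start→goal bearing.
Normalize: d = |goal − start| / ρ = 5.865987/2.9 = 2.022754, α = (θ_start − ψ) mod 360° = 158.2797° = 2.762502 rad, β = (θ_goal − ψ) mod 360° = 144.6797° = 2.525137 rad.
Common terms: sin α = 0.370076, cos α = -0.929001, sin β = 0.578147, cos β = -0.815933, cos(α−β) = 0.971961, d² = 4.091534. Work in radians in the unit-radius frame; every candidate has L = ρ·(t + p + q).
LSL: p² = 2 + d² − 2cos(α−β) + 2d(sin α − sin β) = 3.305860; p = √p² = 1.818202; φ = atan2(cos β − cos α, d + sin α − sin β) = 0.062227 rad; t = (φ − α) mod 2π = 3.582911 rad, q = (β − φ) mod 2π = 2.462910 rad → L = 2.9·(3.582911 + 1.818202 + 2.462910) = 2.9·7.864023 = 22.805666 m
RSR: p² = 2 + d² − 2cos(α−β) + 2d(sin β − sin α) = 4.989364; p = √p² = 2.233688; φ = atan2(cos α − cos β, d − sin α + sin β) = -0.050641 rad; t = (α − φ) mod 2π = 2.813143 rad, q = (φ − β) mod 2π = 3.707407 rad → L = 2.9·(2.813143 + 2.233688 + 3.707407) = 2.9·8.754239 = 25.387292 m
LSR: p² = d² − 2 + 2cos(α−β) + 2d(sin α + sin β) = 7.871499; p = √p² = 2.805619; φ = atan2(−cos α − cos β, d + sin α + sin β) − atan2(−2, p) = 1.150350 rad; t = (φ − α) mod 2π = 4.671034 rad, q = (φ − β) mod 2π = 4.908399 rad → L = 2.9·(4.671034 + 2.805619 + 4.908399) = 2.9·12.385052 = 35.916650 m
RSL: p² = d² − 2 + 2cos(α−β) − 2d(sin α + sin β) = 0.199413; p = √p² = 0.446557; φ = atan2(cos α + cos β, d − sin α − sin β) − atan2(2, p) = -2.369961 rad; t = (α − φ) mod 2π = 5.132463 rad, q = (β − φ) mod 2π = 4.895098 rad → L = 2.9·(5.132463 + 0.446557 + 4.895098) = 2.9·10.474118 = 30.374941 m
RLR: c = (6 − d² + 2cos(α−β) + 2d(sin α − sin β))/8 = 0.376329; p = 2π − arccos c = 5.098220 rad; φ = atan2(cos α − cos β, d − sin α + sin β) = -0.050641 rad; t = (α − φ + p/2) mod 2π = 5.362253 rad, q = (α − β − t + p) mod 2π = 6.256517 rad → L = 2.9·(5.362253 + 5.098220 + 6.256517) = 2.9·16.716991 = 48.479273 m
LRL: c = (6 − d² + 2cos(α−β) − 2d(sin α − sin β))/8 = 0.586768; p = 2π − arccos c = 5.339450 rad; φ = atan2(cos β − cos α, d + sin α − sin β) = 0.062227 rad; t = (φ − α + p/2) mod 2π = 6.252636 rad, q = (β − α − t + p) mod 2π = 5.132635 rad → L = 2.9·(6.252636 + 5.339450 + 5.132635) = 2.9·16.724721 = 48.501690 m
Shortest: LSL with L = 22.805666 m ≈ 22.8057 m
Convert LSL to answer units (arcs ×180/π): t = 3.582911·180/π = 205.2857°, p = ρ·p = 2.9·1.818202 = 5.2728 m, q = 2.462910·180/π = 141.1143°, L = 22.8057 m.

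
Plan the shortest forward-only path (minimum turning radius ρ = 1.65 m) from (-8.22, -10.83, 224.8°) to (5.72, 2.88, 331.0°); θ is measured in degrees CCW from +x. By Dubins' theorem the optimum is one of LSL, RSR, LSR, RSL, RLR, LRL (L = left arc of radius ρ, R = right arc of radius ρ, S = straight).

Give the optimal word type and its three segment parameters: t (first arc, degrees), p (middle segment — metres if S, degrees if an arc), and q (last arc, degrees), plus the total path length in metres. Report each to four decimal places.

RSR: t = 186.9956°, p = 18.1022 m, q = 66.8044°, L = 25.4111 m

Let ψ = atan2(Δy, Δx) = atan2(13.71, 13.94) = 44.5234° be the start→goal bearing.
Normalize: d = |goal − start| / ρ = 19.552179/1.65 = 11.849805, α = (θ_start − ψ) mod 360° = 180.2766° = 3.146420 rad, β = (θ_goal − ψ) mod 360° = 286.4766° = 4.999960 rad.
Common terms: sin α = -0.004827, cos α = -0.999988, sin β = -0.958936, cos β = 0.283624, cos(α−β) = -0.278991, d² = 140.417888. Work in radians in the unit-radius frame; every candidate has L = ρ·(t + p + q).
LSL: p² = 2 + d² − 2cos(α−β) + 2d(sin α − sin β) = 165.587866; p = √p² = 12.868095; φ = atan2(cos β − cos α, d + sin α − sin β) = 0.099918 rad; t = (φ − α) mod 2π = 3.236683 rad, q = (β − φ) mod 2π = 4.900042 rad → L = 1.65·(3.236683 + 12.868095 + 4.900042) = 1.65·21.004820 = 34.657953 m
RSR: p² = 2 + d² − 2cos(α−β) + 2d(sin β − sin α) = 120.363875; p = √p² = 10.971047; φ = atan2(cos α − cos β, d − sin α + sin β) = -0.117269 rad; t = (α − φ) mod 2π = 3.263689 rad, q = (φ − β) mod 2π = 1.165957 rad → L = 1.65·(3.263689 + 10.971047 + 1.165957) = 1.65·15.400693 = 25.411143 m
LSR: p² = d² − 2 + 2cos(α−β) + 2d(sin α + sin β) = 115.019096; p = √p² = 10.724696; φ = atan2(−cos α − cos β, d + sin α + sin β) − atan2(−2, p) = 0.250079 rad; t = (φ − α) mod 2π = 3.386844 rad, q = (φ − β) mod 2π = 1.533304 rad → L = 1.65·(3.386844 + 10.724696 + 1.533304) = 1.65·15.644844 = 25.813993 m
RSL: p² = d² − 2 + 2cos(α−β) − 2d(sin α + sin β) = 160.700716; p = √p² = 12.676779; φ = atan2(cos α + cos β, d − sin α − sin β) − atan2(2, p) = -0.212328 rad; t = (α − φ) mod 2π = 3.358748 rad, q = (β − φ) mod 2π = 5.212287 rad → L = 1.65·(3.358748 + 12.676779 + 5.212287) = 1.65·21.247814 = 35.058892 m
RLR: c = (6 − d² + 2cos(α−β) + 2d(sin α − sin β))/8 = -14.045484, |c| > 1 → infeasible
LRL: c = (6 − d² + 2cos(α−β) − 2d(sin α − sin β))/8 = -19.698483, |c| > 1 → infeasible
Shortest: RSR with L = 25.411143 m ≈ 25.4111 m
Convert RSR to answer units (arcs ×180/π): t = 3.263689·180/π = 186.9956°, p = ρ·p = 1.65·10.971047 = 18.1022 m, q = 1.165957·180/π = 66.8044°, L = 25.4111 m.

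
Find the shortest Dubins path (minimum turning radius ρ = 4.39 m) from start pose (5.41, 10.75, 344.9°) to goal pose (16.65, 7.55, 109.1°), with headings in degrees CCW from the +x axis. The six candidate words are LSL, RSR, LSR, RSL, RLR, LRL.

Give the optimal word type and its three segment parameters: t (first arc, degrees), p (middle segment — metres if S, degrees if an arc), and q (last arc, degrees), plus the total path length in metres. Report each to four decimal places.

Let ψ = atan2(Δy, Δx) = atan2(-3.20, 11.24) = -15.8915° be the start→goal bearing.
Normalize: d = |goal − start| / ρ = 11.686642/4.39 = 2.662105, α = (θ_start − ψ) mod 360° = 0.7915° = 0.013815 rad, β = (θ_goal − ψ) mod 360° = 124.9915° = 2.181514 rad.
Common terms: sin α = 0.013814, cos α = 0.999905, sin β = 0.819237, cos β = -0.573455, cos(α−β) = -0.562083, d² = 7.086804. Work in radians in the unit-radius frame; every candidate has L = ρ·(t + p + q).
LSL: p² = 2 + d² − 2cos(α−β) + 2d(sin α − sin β) = 5.922731; p = √p² = 2.433666; φ = atan2(cos β − cos α, d + sin α − sin β) = -0.702985 rad; t = (φ − α) mod 2π = 5.566386 rad, q = (β − φ) mod 2π = 2.884498 rad → L = 4.39·(5.566386 + 2.433666 + 2.884498) = 4.39·10.884550 = 47.783176 m
RSR: p² = 2 + d² − 2cos(α−β) + 2d(sin β − sin α) = 14.499211; p = √p² = 3.807783; φ = atan2(cos α − cos β, d − sin α + sin β) = 0.425961 rad; t = (α − φ) mod 2π = 5.871039 rad, q = (φ − β) mod 2π = 4.527632 rad → L = 4.39·(5.871039 + 3.807783 + 4.527632) = 4.39·14.206455 = 62.366336 m
LSR: p² = d² − 2 + 2cos(α−β) + 2d(sin α + sin β) = 8.397977; p = √p² = 2.897926; φ = atan2(−cos α − cos β, d + sin α + sin β) − atan2(−2, p) = 0.482672 rad; t = (φ − α) mod 2π = 0.468858 rad, q = (φ − β) mod 2π = 4.584344 rad → L = 4.39·(0.468858 + 2.897926 + 4.584344) = 4.39·7.951128 = 34.905452 m
RSL: p² = d² − 2 + 2cos(α−β) − 2d(sin α + sin β) = -0.472702 < 0 → infeasible
RLR: c = (6 − d² + 2cos(α−β) + 2d(sin α − sin β))/8 = -0.812401; p = 2π − arccos c = 3.764130 rad; φ = atan2(cos α − cos β, d − sin α + sin β) = 0.425961 rad; t = (α − φ + p/2) mod 2π = 1.469919 rad, q = (α − β − t + p) mod 2π = 0.126512 rad → L = 4.39·(1.469919 + 3.764130 + 0.126512) = 4.39·5.360562 = 23.532866 m
LRL: c = (6 − d² + 2cos(α−β) − 2d(sin α − sin β))/8 = 0.259659; p = 2π − arccos c = 4.975058 rad; φ = atan2(cos β − cos α, d + sin α − sin β) = -0.702985 rad; t = (φ − α + p/2) mod 2π = 1.770729 rad, q = (β − α − t + p) mod 2π = 5.372027 rad → L = 4.39·(1.770729 + 4.975058 + 5.372027) = 4.39·12.117814 = 53.197205 m
Shortest: RLR with L = 23.532866 m ≈ 23.5329 m
Convert RLR to answer units (arcs ×180/π): t = 1.469919·180/π = 84.2202°, p = 3.764130·180/π = 215.6688°, q = 0.126512·180/π = 7.2486°, L = 23.5329 m.

RLR: t = 84.2202°, p = 215.6688°, q = 7.2486°, L = 23.5329 m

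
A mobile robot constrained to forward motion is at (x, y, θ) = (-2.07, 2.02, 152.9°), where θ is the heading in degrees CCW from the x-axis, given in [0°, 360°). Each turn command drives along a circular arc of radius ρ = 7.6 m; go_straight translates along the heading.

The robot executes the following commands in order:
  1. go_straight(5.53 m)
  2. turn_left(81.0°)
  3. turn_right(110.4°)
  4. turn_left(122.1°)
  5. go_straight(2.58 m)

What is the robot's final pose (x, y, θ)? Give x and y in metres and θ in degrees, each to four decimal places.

(-43.3985, -0.8701, 245.6000°)

set_pose: (x, y, θ) = (-2.0700, 2.0200, 152.9000°), ρ = 7.6
go_straight(5.53): x += 5.53·cos θ, y += 5.53·sin θ → (-6.9929, 4.5392, 152.9000°)
turn_left(81.0°): centre at ρ to the left, rotate +81.0° → (-16.5957, 2.2514, 233.9000°)
turn_right(110.4°): centre at ρ to the right, rotate −110.4° → (-29.0740, 2.5346, 123.5000°)
turn_left(122.1°): centre at ρ to the left, rotate +122.1° → (-42.3327, 1.4795, 245.6000°)
go_straight(2.58): x += 2.58·cos θ, y += 2.58·sin θ → (-43.3985, -0.8701, 245.6000°)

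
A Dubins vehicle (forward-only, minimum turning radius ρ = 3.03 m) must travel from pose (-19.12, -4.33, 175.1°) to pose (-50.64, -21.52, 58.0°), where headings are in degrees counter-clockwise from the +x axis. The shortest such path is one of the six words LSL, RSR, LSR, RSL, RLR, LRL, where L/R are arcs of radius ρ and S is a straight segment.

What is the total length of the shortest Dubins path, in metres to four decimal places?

43.0631 m

Let ψ = atan2(Δy, Δx) = atan2(-17.19, -31.52) = -151.3934° be the start→goal bearing.
Normalize: d = |goal − start| / ρ = 35.902737/3.03 = 11.849088, α = (θ_start − ψ) mod 360° = 326.4934° = 5.698384 rad, β = (θ_goal − ψ) mod 360° = 209.3934° = 3.654604 rad.
Common terms: sin α = -0.552034, cos α = 0.833822, sin β = -0.490803, cos β = -0.871271, cos(α−β) = -0.455545, d² = 140.400887. Work in radians in the unit-radius frame; every candidate has L = ρ·(t + p + q).
LSL: p² = 2 + d² − 2cos(α−β) + 2d(sin α − sin β) = 141.860918; p = √p² = 11.910538; φ = atan2(cos β − cos α, d + sin α − sin β) = -0.143652 rad; t = (φ − α) mod 2π = 0.441149 rad, q = (β − φ) mod 2π = 3.798255 rad → L = 3.03·(0.441149 + 11.910538 + 3.798255) = 3.03·16.149943 = 48.934327 m
RSR: p² = 2 + d² − 2cos(α−β) + 2d(sin β − sin α) = 144.763035; p = √p² = 12.031751; φ = atan2(cos α − cos β, d − sin α + sin β) = 0.142195 rad; t = (α − φ) mod 2π = 5.556189 rad, q = (φ − β) mod 2π = 2.770776 rad → L = 3.03·(5.556189 + 12.031751 + 2.770776) = 3.03·20.358717 = 61.686912 m
LSR: p² = d² − 2 + 2cos(α−β) + 2d(sin α + sin β) = 112.776476; p = √p² = 10.619627; φ = atan2(−cos α − cos β, d + sin α + sin β) − atan2(−2, p) = 0.189616 rad; t = (φ − α) mod 2π = 0.774417 rad, q = (φ − β) mod 2π = 2.818197 rad → L = 3.03·(0.774417 + 10.619627 + 2.818197) = 3.03·14.212241 = 43.063090 m
RSL: p² = d² − 2 + 2cos(α−β) − 2d(sin α + sin β) = 162.203118; p = √p² = 12.735899; φ = atan2(cos α + cos β, d − sin α − sin β) − atan2(2, p) = -0.158669 rad; t = (α − φ) mod 2π = 5.857053 rad, q = (β − φ) mod 2π = 3.813273 rad → L = 3.03·(5.857053 + 12.735899 + 3.813273) = 3.03·22.406225 = 67.890861 m
RLR: c = (6 − d² + 2cos(α−β) + 2d(sin α − sin β))/8 = -17.095379, |c| > 1 → infeasible
LRL: c = (6 − d² + 2cos(α−β) − 2d(sin α − sin β))/8 = -16.732615, |c| > 1 → infeasible
Shortest: LSR with L = 43.063090 m ≈ 43.0631 m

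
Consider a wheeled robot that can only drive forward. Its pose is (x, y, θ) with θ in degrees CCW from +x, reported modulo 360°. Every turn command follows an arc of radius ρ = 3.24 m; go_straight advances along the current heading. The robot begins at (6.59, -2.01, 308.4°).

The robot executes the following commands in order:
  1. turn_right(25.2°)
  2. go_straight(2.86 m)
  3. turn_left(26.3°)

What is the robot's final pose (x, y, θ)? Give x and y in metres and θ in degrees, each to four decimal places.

set_pose: (x, y, θ) = (6.5900, -2.0100, 308.4000°), ρ = 3.24
turn_right(25.2°): centre at ρ to the right, rotate −25.2° → (7.2052, -3.2827, 283.2000°)
go_straight(2.86): x += 2.86·cos θ, y += 2.86·sin θ → (7.8583, -6.0671, 283.2000°)
turn_left(26.3°): centre at ρ to the left, rotate +26.3° → (8.5126, -7.3881, 309.5000°)

(8.5126, -7.3881, 309.5000°)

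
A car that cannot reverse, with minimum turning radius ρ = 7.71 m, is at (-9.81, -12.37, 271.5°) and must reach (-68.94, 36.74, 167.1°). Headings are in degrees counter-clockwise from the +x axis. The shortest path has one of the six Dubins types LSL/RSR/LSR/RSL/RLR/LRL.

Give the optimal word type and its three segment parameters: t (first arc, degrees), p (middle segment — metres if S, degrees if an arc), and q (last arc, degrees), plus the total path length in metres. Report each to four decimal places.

Let ψ = atan2(Δy, Δx) = atan2(49.11, -59.13) = 140.2889° be the start→goal bearing.
Normalize: d = |goal − start| / ρ = 76.864485/7.71 = 9.969453, α = (θ_start − ψ) mod 360° = 131.2111° = 2.290065 rad, β = (θ_goal − ψ) mod 360° = 26.8111° = 0.467942 rad.
Common terms: sin α = 0.752287, cos α = -0.658835, sin β = 0.451050, cos β = 0.892499, cos(α−β) = -0.248690, d² = 99.389998. Work in radians in the unit-radius frame; every candidate has L = ρ·(t + p + q).
LSL: p² = 2 + d² − 2cos(α−β) + 2d(sin α − sin β) = 107.893719; p = √p² = 10.387190; φ = atan2(cos β − cos α, d + sin α − sin β) = 0.149912 rad; t = (φ − α) mod 2π = 4.143031 rad, q = (β − φ) mod 2π = 0.318030 rad → L = 7.71·(4.143031 + 10.387190 + 0.318030) = 7.71·14.848252 = 114.480021 m
RSR: p² = 2 + d² − 2cos(α−β) + 2d(sin β − sin α) = 95.881037; p = √p² = 9.791886; φ = atan2(cos α − cos β, d − sin α + sin β) = -0.159101 rad; t = (α − φ) mod 2π = 2.449166 rad, q = (φ − β) mod 2π = 5.656143 rad → L = 7.71·(2.449166 + 9.791886 + 5.656143) = 7.71·17.897195 = 137.987376 m
LSR: p² = d² − 2 + 2cos(α−β) + 2d(sin α + sin β) = 120.885856; p = √p² = 10.994810; φ = atan2(−cos α − cos β, d + sin α + sin β) − atan2(−2, p) = 0.159026 rad; t = (φ − α) mod 2π = 4.152146 rad, q = (φ − β) mod 2π = 5.974270 rad → L = 7.71·(4.152146 + 10.994810 + 5.974270) = 7.71·21.121226 = 162.844651 m
RSL: p² = d² − 2 + 2cos(α−β) − 2d(sin α + sin β) = 72.899381; p = √p² = 8.538113; φ = atan2(cos α + cos β, d − sin α − sin β) − atan2(2, p) = -0.203446 rad; t = (α − φ) mod 2π = 2.493512 rad, q = (β − φ) mod 2π = 0.671388 rad → L = 7.71·(2.493512 + 8.538113 + 0.671388) = 7.71·11.703013 = 90.230230 m
RLR: c = (6 − d² + 2cos(α−β) + 2d(sin α − sin β))/8 = -10.985130, |c| > 1 → infeasible
LRL: c = (6 − d² + 2cos(α−β) − 2d(sin α − sin β))/8 = -12.486715, |c| > 1 → infeasible
Shortest: RSL with L = 90.230230 m ≈ 90.2302 m
Convert RSL to answer units (arcs ×180/π): t = 2.493512·180/π = 142.8677°, p = ρ·p = 7.71·8.538113 = 65.8289 m, q = 0.671388·180/π = 38.4677°, L = 90.2302 m.

RSL: t = 142.8677°, p = 65.8289 m, q = 38.4677°, L = 90.2302 m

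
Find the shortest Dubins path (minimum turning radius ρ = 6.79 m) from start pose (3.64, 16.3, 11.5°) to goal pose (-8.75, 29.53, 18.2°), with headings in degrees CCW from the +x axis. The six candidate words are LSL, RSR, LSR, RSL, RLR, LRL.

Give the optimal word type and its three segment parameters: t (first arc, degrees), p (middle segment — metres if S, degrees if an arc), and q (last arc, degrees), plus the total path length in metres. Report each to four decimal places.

Let ψ = atan2(Δy, Δx) = atan2(13.23, -12.39) = 133.1221° be the start→goal bearing.
Normalize: d = |goal − start| / ρ = 18.125810/6.79 = 2.669486, α = (θ_start − ψ) mod 360° = 238.3779° = 4.160479 rad, β = (θ_goal − ψ) mod 360° = 245.0779° = 4.277416 rad.
Common terms: sin α = -0.851525, cos α = -0.524315, sin β = -0.906881, cos β = -0.421386, cos(α−β) = 0.993171, d² = 7.126156. Work in radians in the unit-radius frame; every candidate has L = ρ·(t + p + q).
LSL: p² = 2 + d² − 2cos(α−β) + 2d(sin α − sin β) = 7.435363; p = √p² = 2.726786; φ = atan2(cos β − cos α, d + sin α − sin β) = 0.037756 rad; t = (φ − α) mod 2π = 2.160463 rad, q = (β − φ) mod 2π = 4.239660 rad → L = 6.79·(2.160463 + 2.726786 + 4.239660) = 6.79·9.126909 = 61.971709 m
RSR: p² = 2 + d² − 2cos(α−β) + 2d(sin β − sin α) = 6.844266; p = √p² = 2.616155; φ = atan2(cos α − cos β, d − sin α + sin β) = -0.039354 rad; t = (α − φ) mod 2π = 4.199832 rad, q = (φ − β) mod 2π = 1.966416 rad → L = 6.79·(4.199832 + 2.616155 + 1.966416) = 6.79·8.782403 = 59.632517 m
LSR: p² = d² − 2 + 2cos(α−β) + 2d(sin α + sin β) = -2.275583 < 0 → infeasible
RSL: p² = d² − 2 + 2cos(α−β) − 2d(sin α + sin β) = 16.500577; p = √p² = 4.062090; φ = atan2(cos α + cos β, d − sin α − sin β) − atan2(2, p) = -0.667931 rad; t = (α − φ) mod 2π = 4.828410 rad, q = (β − φ) mod 2π = 4.945347 rad → L = 6.79·(4.828410 + 4.062090 + 4.945347) = 6.79·13.835848 = 93.945408 m
RLR: c = (6 − d² + 2cos(α−β) + 2d(sin α − sin β))/8 = 0.144467; p = 2π − arccos c = 4.857363 rad; φ = atan2(cos α − cos β, d − sin α + sin β) = -0.039354 rad; t = (α − φ + p/2) mod 2π = 0.345329 rad, q = (α − β − t + p) mod 2π = 4.395097 rad → L = 6.79·(0.345329 + 4.857363 + 4.395097) = 6.79·9.597789 = 65.168987 m
LRL: c = (6 − d² + 2cos(α−β) − 2d(sin α − sin β))/8 = 0.070580; p = 2π − arccos c = 4.783027 rad; φ = atan2(cos β − cos α, d + sin α − sin β) = 0.037756 rad; t = (φ − α + p/2) mod 2π = 4.551976 rad, q = (β − α − t + p) mod 2π = 0.347988 rad → L = 6.79·(4.551976 + 4.783027 + 0.347988) = 6.79·9.682992 = 65.747514 m
Shortest: RSR with L = 59.632517 m ≈ 59.6325 m
Convert RSR to answer units (arcs ×180/π): t = 4.199832·180/π = 240.6327°, p = ρ·p = 6.79·2.616155 = 17.7637 m, q = 1.966416·180/π = 112.6673°, L = 59.6325 m.

RSR: t = 240.6327°, p = 17.7637 m, q = 112.6673°, L = 59.6325 m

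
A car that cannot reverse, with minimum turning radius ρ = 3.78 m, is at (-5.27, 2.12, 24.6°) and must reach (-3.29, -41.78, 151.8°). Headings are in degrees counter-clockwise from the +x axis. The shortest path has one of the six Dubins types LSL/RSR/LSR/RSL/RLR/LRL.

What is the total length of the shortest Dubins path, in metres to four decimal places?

Let ψ = atan2(Δy, Δx) = atan2(-43.90, 1.98) = -87.4176° be the start→goal bearing.
Normalize: d = |goal − start| / ρ = 43.944629/3.78 = 11.625563, α = (θ_start − ψ) mod 360° = 112.0176° = 1.955075 rad, β = (θ_goal − ψ) mod 360° = 239.2176° = 4.175134 rad.
Common terms: sin α = 0.927069, cos α = -0.374891, sin β = -0.859117, cos β = -0.511779, cos(α−β) = -0.604599, d² = 135.153719. Work in radians in the unit-radius frame; every candidate has L = ρ·(t + p + q).
LSL: p² = 2 + d² − 2cos(α−β) + 2d(sin α − sin β) = 179.893749; p = √p² = 13.412448; φ = atan2(cos β − cos α, d + sin α − sin β) = -0.010206 rad; t = (φ − α) mod 2π = 4.317904 rad, q = (β − φ) mod 2π = 4.185340 rad → L = 3.78·(4.317904 + 13.412448 + 4.185340) = 3.78·21.915692 = 82.841314 m
RSR: p² = 2 + d² − 2cos(α−β) + 2d(sin β − sin α) = 96.832085; p = √p² = 9.840330; φ = atan2(cos α − cos β, d − sin α + sin β) = 0.013911 rad; t = (α − φ) mod 2π = 1.941164 rad, q = (φ − β) mod 2π = 2.121963 rad → L = 3.78·(1.941164 + 9.840330 + 2.121963) = 3.78·13.903456 = 52.555064 m
LSR: p² = d² − 2 + 2cos(α−β) + 2d(sin α + sin β) = 133.524484; p = √p² = 11.555279; φ = atan2(−cos α − cos β, d + sin α + sin β) − atan2(−2, p) = 0.247064 rad; t = (φ − α) mod 2π = 4.575174 rad, q = (φ − β) mod 2π = 2.355115 rad → L = 3.78·(4.575174 + 11.555279 + 2.355115) = 3.78·18.485569 = 69.875450 m
RSL: p² = d² − 2 + 2cos(α−β) − 2d(sin α + sin β) = 130.364558; p = √p² = 11.417730; φ = atan2(cos α + cos β, d − sin α − sin β) − atan2(2, p) = -0.249974 rad; t = (α − φ) mod 2π = 2.205050 rad, q = (β − φ) mod 2π = 4.425109 rad → L = 3.78·(2.205050 + 11.417730 + 4.425109) = 3.78·18.047888 = 68.221017 m
RLR: c = (6 − d² + 2cos(α−β) + 2d(sin α − sin β))/8 = -11.104011, |c| > 1 → infeasible
LRL: c = (6 − d² + 2cos(α−β) − 2d(sin α − sin β))/8 = -21.486719, |c| > 1 → infeasible
Shortest: RSR with L = 52.555064 m ≈ 52.5551 m

52.5551 m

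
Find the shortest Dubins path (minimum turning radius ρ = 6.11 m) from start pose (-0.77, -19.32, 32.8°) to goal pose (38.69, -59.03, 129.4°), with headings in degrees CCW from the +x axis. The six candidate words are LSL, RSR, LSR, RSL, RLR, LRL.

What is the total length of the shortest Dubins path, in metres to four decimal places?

Let ψ = atan2(Δy, Δx) = atan2(-39.71, 39.46) = -45.1809° be the start→goal bearing.
Normalize: d = |goal − start| / ρ = 55.981923/6.11 = 9.162344, α = (θ_start − ψ) mod 360° = 77.9809° = 1.361024 rad, β = (θ_goal − ψ) mod 360° = 174.5809° = 3.047012 rad.
Common terms: sin α = 0.978078, cos α = 0.208237, sin β = 0.094440, cos β = -0.995531, cos(α−β) = -0.114937, d² = 83.948551. Work in radians in the unit-radius frame; every candidate has L = ρ·(t + p + q).
LSL: p² = 2 + d² − 2cos(α−β) + 2d(sin α − sin β) = 102.370827; p = √p² = 10.117847; φ = atan2(cos β − cos α, d + sin α − sin β) = -0.119257 rad; t = (φ − α) mod 2π = 4.802904 rad, q = (β − φ) mod 2π = 3.166269 rad → L = 6.11·(4.802904 + 10.117847 + 3.166269) = 6.11·18.087020 = 110.511694 m
RSR: p² = 2 + d² − 2cos(α−β) + 2d(sin β − sin α) = 69.986023; p = √p² = 8.365765; φ = atan2(cos α − cos β, d − sin α + sin β) = 0.144393 rad; t = (α − φ) mod 2π = 1.216631 rad, q = (φ − β) mod 2π = 3.380567 rad → L = 6.11·(1.216631 + 8.365765 + 3.380567) = 6.11·12.962962 = 79.203699 m
LSR: p² = d² − 2 + 2cos(α−β) + 2d(sin α + sin β) = 101.372236; p = √p² = 10.068378; φ = atan2(−cos α − cos β, d + sin α + sin β) − atan2(−2, p) = 0.272861 rad; t = (φ − α) mod 2π = 5.195022 rad, q = (φ − β) mod 2π = 3.509034 rad → L = 6.11·(5.195022 + 10.068378 + 3.509034) = 6.11·18.772434 = 114.699573 m
RSL: p² = d² − 2 + 2cos(α−β) − 2d(sin α + sin β) = 62.065117; p = √p² = 7.878142; φ = atan2(cos α + cos β, d − sin α − sin β) − atan2(2, p) = -0.345628 rad; t = (α − φ) mod 2π = 1.706652 rad, q = (β − φ) mod 2π = 3.392640 rad → L = 6.11·(1.706652 + 7.878142 + 3.392640) = 6.11·12.977434 = 79.292123 m
RLR: c = (6 − d² + 2cos(α−β) + 2d(sin α − sin β))/8 = -7.748253, |c| > 1 → infeasible
LRL: c = (6 − d² + 2cos(α−β) − 2d(sin α − sin β))/8 = -11.796353, |c| > 1 → infeasible
Shortest: RSR with L = 79.203699 m ≈ 79.2037 m

79.2037 m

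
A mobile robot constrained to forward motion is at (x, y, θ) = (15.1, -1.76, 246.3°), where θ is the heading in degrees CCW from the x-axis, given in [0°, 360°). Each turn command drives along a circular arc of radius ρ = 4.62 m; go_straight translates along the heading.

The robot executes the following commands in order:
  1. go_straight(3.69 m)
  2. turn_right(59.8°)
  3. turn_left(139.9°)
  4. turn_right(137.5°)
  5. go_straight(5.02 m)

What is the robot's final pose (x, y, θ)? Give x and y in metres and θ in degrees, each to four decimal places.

set_pose: (x, y, θ) = (15.1000, -1.7600, 246.3000°), ρ = 4.62
go_straight(3.69): x += 3.69·cos θ, y += 3.69·sin θ → (13.6168, -5.1388, 246.3000°)
turn_right(59.8°): centre at ρ to the right, rotate −59.8° → (9.9095, -7.8721, 186.5000°)
turn_left(139.9°): centre at ρ to the left, rotate +139.9° → (7.8758, -16.3105, 326.4000°)
turn_right(137.5°): centre at ρ to the right, rotate −137.5° → (6.0339, -24.7230, 188.9000°)
go_straight(5.02): x += 5.02·cos θ, y += 5.02·sin θ → (1.0743, -25.4996, 188.9000°)

(1.0743, -25.4996, 188.9000°)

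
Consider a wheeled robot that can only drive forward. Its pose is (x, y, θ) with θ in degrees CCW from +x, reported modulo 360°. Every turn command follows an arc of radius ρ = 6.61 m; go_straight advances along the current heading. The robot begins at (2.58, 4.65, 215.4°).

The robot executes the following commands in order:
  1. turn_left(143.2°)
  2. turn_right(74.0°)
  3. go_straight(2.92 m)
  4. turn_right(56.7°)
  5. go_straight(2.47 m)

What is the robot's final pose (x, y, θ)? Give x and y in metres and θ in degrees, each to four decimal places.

(10.0706, -23.0440, 227.9000°)

set_pose: (x, y, θ) = (2.5800, 4.6500, 215.4000°), ρ = 6.61
turn_left(143.2°): centre at ρ to the left, rotate +143.2° → (6.2476, -7.3460, 358.6000°)
turn_right(74.0°): centre at ρ to the right, rotate −74.0° → (12.4826, -12.2879, 284.6000°)
go_straight(2.92): x += 2.92·cos θ, y += 2.92·sin θ → (13.2187, -15.1136, 284.6000°)
turn_right(56.7°): centre at ρ to the right, rotate −56.7° → (11.7266, -21.2113, 227.9000°)
go_straight(2.47): x += 2.47·cos θ, y += 2.47·sin θ → (10.0706, -23.0440, 227.9000°)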